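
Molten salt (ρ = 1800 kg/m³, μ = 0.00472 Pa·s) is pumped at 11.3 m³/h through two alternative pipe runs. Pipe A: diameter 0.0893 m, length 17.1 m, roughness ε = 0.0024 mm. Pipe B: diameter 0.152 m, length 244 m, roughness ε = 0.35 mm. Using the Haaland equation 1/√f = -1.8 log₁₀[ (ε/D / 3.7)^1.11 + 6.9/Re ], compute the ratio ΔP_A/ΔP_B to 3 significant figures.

Pipe A: V = Q/A = 0.003139/0.006263 = 0.5012 m/s; Re = 1.707e+04; ε/D = 2.69e-05; Haaland → f = 0.02684; ΔP_A = f(L/D)(ρV²/2) = 1162 Pa.
Pipe B: V = Q/A = 0.003139/0.01815 = 0.173 m/s; Re = 1.003e+04; ε/D = 0.0023; Haaland → f = 0.03394; ΔP_B = f(L/D)(ρV²/2) = 1467 Pa.
ΔP_A/ΔP_B = 1162/1467 = 0.792.

ΔP_A/ΔP_B ≈ 0.792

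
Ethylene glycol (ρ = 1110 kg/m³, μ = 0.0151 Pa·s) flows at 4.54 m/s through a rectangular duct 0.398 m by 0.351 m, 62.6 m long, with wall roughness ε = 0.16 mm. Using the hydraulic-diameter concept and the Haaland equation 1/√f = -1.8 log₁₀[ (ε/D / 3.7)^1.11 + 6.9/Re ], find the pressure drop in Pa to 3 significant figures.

Hydraulic diameter D_h = 4A/P = 4·(0.398·0.351)/(2·(0.398+0.351)) = 0.5588/1.498 = 0.373 m.
Re = ρVD_h/μ = 1110·4.54·0.373/0.0151 = 1.245e+05.
ε/D_h = 0.00016/0.373 = 0.000429; Haaland gives 1/√f = -1.8 log₁₀[4.28e-05+5.54e-05] = 7.214, so f = 0.01921.
ΔP = f(L/D_h)(ρV²/2) = 0.01921·62.6/0.373·1.144e+04 = 3.689e+04 Pa.

ΔP ≈ 36900 Pa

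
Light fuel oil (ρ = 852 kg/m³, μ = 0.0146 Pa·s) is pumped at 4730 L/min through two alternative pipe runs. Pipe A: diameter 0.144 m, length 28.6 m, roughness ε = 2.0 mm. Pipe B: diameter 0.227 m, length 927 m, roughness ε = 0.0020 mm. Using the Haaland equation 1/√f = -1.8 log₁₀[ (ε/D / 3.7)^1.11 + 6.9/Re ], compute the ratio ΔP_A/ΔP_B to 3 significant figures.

ΔP_A/ΔP_B ≈ 0.543

Pipe A: V = Q/A = 0.07883/0.01629 = 4.841 m/s; Re = 4.068e+04; ε/D = 0.0139; Haaland → f = 0.0437; ΔP_A = f(L/D)(ρV²/2) = 8.664e+04 Pa.
Pipe B: V = Q/A = 0.07883/0.04047 = 1.948 m/s; Re = 2.58e+04; ε/D = 8.81e-06; Haaland → f = 0.02419; ΔP_B = f(L/D)(ρV²/2) = 1.597e+05 Pa.
ΔP_A/ΔP_B = 8.664e+04/1.597e+05 = 0.543.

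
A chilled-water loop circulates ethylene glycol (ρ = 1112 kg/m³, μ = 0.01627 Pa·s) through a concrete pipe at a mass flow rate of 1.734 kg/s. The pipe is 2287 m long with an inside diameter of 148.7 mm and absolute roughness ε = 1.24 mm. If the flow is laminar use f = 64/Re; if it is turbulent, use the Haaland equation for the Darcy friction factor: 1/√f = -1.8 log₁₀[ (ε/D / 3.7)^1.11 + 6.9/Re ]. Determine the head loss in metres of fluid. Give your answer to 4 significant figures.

h_f ≈ 0.4432 m

A = πD²/4 = π(0.1487)²/4 = 0.01737 m²; mean velocity V = ṁ/(ρA) = 1.734/(1112 · 0.01737) = 0.08979 m/s.
Reynolds number Re = ρVD/μ = 1112 · 0.08979 · 0.1487 / 0.0163 = 912.6.
Re < 2300 → laminar flow, so f = 64/Re = 64/912.6 = 0.07013 (the turbulent correlation is not needed).
Darcy-Weisbach: ΔP = f(L/D)(ρV²/2) = 0.07013·(2287/0.1487)·(1112·0.08979²/2) = 0.07013·1.538e+04·4.483 = 4835 Pa.
Head loss h_f = ΔP/(ρg) = 4835/(1112·9.81) = 0.4432 m.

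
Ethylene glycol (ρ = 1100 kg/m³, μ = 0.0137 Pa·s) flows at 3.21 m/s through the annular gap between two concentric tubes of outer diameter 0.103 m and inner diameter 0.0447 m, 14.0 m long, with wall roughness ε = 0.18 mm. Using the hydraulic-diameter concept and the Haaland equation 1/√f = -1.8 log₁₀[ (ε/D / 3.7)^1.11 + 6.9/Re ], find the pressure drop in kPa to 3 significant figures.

Hydraulic diameter D_h = 4A/P = D_o - D_i = 0.103 - 0.0447 = 0.0583 m.
Re = ρVD_h/μ = 1100·3.21·0.0583/0.0137 = 1.503e+04.
ε/D_h = 0.00018/0.0583 = 0.00309; Haaland gives 1/√f = -1.8 log₁₀[0.000383+0.000459] = 5.535, so f = 0.03265.
ΔP = f(L/D_h)(ρV²/2) = 0.03265·14/0.0583·5667 = 4.443e+04 Pa.
ΔP = 44.4 kPa.

ΔP ≈ 44.4 kPa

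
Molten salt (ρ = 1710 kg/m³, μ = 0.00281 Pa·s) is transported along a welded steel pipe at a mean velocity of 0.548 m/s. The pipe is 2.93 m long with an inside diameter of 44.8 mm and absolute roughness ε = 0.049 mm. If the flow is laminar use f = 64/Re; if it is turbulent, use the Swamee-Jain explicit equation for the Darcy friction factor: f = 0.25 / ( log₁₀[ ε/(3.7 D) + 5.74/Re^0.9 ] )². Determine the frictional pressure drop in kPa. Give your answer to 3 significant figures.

Reynolds number Re = ρVD/μ = 1710 · 0.548 · 0.0448 / 0.00281 = 1.494e+04.
Re > 4000 → turbulent. Relative roughness ε/D = 4.9e-05/0.0448 = 0.00109. Swamee-Jain: f = 0.25/(log₁₀[0.00109/3.7 + 5.74/1.494e+04^0.9])² = 0.25/(log₁₀[0.000296 + 0.001])² = 0.25/(-2.886)² = 0.03002.
Darcy-Weisbach: ΔP = f(L/D)(ρV²/2) = 0.03002·(2.93/0.0448)·(1710·0.548²/2) = 0.03002·65.4·256.8 = 504 Pa.
ΔP = 504 Pa = 0.504 kPa.

ΔP ≈ 0.504 kPa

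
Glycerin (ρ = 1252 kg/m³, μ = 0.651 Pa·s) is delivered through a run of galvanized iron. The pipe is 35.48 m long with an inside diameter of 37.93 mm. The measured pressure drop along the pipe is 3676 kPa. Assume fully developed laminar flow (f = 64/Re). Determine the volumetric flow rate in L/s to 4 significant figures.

Q ≈ 8.085 L/s

For laminar flow, f = 64/Re with Re = ρVD/μ, so Darcy-Weisbach reduces to ΔP = 32μLV/D². Solving for V: V = ΔP·D²/(32μL) = 3.676e+06·(0.03793)²/(32·0.651·35.48) = 7.155 m/s.
Check: Re = ρVD/μ = 1252·7.155·0.03793/0.651 = 522 < 2300, so the laminar assumption holds.
Q = V·A = 7.155·(π/4·0.03793²) = 0.008085 m³/s = 8.085 L/s.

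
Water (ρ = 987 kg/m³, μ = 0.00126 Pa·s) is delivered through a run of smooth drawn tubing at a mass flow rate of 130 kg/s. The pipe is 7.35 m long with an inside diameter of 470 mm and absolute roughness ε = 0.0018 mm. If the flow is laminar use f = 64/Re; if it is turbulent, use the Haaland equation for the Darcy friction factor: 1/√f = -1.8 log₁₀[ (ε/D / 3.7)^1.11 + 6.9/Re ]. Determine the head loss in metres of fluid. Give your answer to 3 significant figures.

A = πD²/4 = π(0.47)²/4 = 0.1735 m²; mean velocity V = ṁ/(ρA) = 130/(987 · 0.1735) = 0.7592 m/s.
Reynolds number Re = ρVD/μ = 987 · 0.7592 · 0.47 / 0.00126 = 2.795e+05.
Re > 4000 → turbulent. Relative roughness ε/D = 1.8e-06/0.47 = 3.83e-06. Haaland: 1/√f = -1.8 log₁₀[(3.83e-06/3.7)^1.11 + 6.9/2.795e+05] = -1.8 log₁₀[2.27e-07 + 2.47e-05] = 8.286, so f = 0.01456.
Darcy-Weisbach: ΔP = f(L/D)(ρV²/2) = 0.01456·(7.35/0.47)·(987·0.7592²/2) = 0.01456·15.64·284.4 = 64.78 Pa.
Head loss h_f = ΔP/(ρg) = 64.78/(987·9.81) = 0.00669 m.

h_f ≈ 0.00669 m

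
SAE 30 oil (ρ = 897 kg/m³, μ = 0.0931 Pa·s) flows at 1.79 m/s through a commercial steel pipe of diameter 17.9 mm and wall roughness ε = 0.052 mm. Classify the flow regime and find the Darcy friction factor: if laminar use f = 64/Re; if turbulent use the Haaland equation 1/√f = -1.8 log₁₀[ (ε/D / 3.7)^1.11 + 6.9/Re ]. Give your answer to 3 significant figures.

f ≈ 0.207

Re = ρVD/μ = 897·1.79·0.0179/0.0931 = 308.7.
Re < 2300 → laminar, so f = 64/Re = 0.2073 (roughness is irrelevant in laminar flow).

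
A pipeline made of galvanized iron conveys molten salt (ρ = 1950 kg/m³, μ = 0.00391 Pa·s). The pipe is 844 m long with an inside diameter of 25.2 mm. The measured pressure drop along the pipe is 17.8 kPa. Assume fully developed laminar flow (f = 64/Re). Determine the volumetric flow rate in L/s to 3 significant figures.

For laminar flow, f = 64/Re with Re = ρVD/μ, so Darcy-Weisbach reduces to ΔP = 32μLV/D². Solving for V: V = ΔP·D²/(32μL) = 1.78e+04·(0.0252)²/(32·0.00391·844) = 0.107 m/s.
Check: Re = ρVD/μ = 1950·0.107·0.0252/0.00391 = 1345 < 2300, so the laminar assumption holds.
Q = V·A = 0.107·(π/4·0.0252²) = 5.339e-05 m³/s = 0.0534 L/s.

Q ≈ 0.0534 L/s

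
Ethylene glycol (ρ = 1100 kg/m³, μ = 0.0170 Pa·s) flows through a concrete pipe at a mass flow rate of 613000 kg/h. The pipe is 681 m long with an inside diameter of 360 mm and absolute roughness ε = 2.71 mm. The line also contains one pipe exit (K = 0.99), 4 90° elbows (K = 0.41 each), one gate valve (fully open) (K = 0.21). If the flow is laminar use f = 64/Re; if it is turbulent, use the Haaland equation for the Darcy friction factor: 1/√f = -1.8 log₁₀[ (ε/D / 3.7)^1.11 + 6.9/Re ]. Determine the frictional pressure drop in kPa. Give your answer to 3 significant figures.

ṁ = 613000 kg/h = 613000/3600 = 170.3 kg/s.
A = πD²/4 = π(0.36)²/4 = 0.1018 m²; mean velocity V = ṁ/(ρA) = 170.3/(1100 · 0.1018) = 1.521 m/s.
Reynolds number Re = ρVD/μ = 1100 · 1.521 · 0.36 / 0.017 = 3.543e+04.
Re > 4000 → turbulent. Relative roughness ε/D = 0.00271/0.36 = 0.00753. Haaland: 1/√f = -1.8 log₁₀[(0.00753/3.7)^1.11 + 6.9/3.543e+04] = -1.8 log₁₀[0.00103 + 0.000195] = 5.242, so f = 0.03639.
Total minor-loss coefficient ΣK = 1·0.99 + 4·0.41 + 1·0.21 = 2.84.
ΔP = [f·L/D + ΣK]·(ρV²/2) = [0.03639·681/0.36 + 2.84]·(1100·1.521²/2) = [68.84 + 2.84]·1272 = 9.118e+04 Pa.
ΔP = 9.118e+04 Pa = 91.2 kPa.

ΔP ≈ 91.2 kPa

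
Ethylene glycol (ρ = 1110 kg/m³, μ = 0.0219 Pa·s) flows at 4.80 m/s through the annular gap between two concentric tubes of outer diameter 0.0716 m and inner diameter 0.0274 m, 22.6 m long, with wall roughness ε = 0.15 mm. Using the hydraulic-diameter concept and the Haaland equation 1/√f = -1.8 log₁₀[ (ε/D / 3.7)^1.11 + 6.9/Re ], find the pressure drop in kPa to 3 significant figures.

ΔP ≈ 228 kPa

Hydraulic diameter D_h = 4A/P = D_o - D_i = 0.0716 - 0.0274 = 0.0442 m.
Re = ρVD_h/μ = 1110·4.8·0.0442/0.0219 = 1.075e+04.
ε/D_h = 0.00015/0.0442 = 0.00339; Haaland gives 1/√f = -1.8 log₁₀[0.000425+0.000642] = 5.35, so f = 0.03494.
ΔP = f(L/D_h)(ρV²/2) = 0.03494·22.6/0.0442·1.279e+04 = 2.285e+05 Pa.
ΔP = 228 kPa.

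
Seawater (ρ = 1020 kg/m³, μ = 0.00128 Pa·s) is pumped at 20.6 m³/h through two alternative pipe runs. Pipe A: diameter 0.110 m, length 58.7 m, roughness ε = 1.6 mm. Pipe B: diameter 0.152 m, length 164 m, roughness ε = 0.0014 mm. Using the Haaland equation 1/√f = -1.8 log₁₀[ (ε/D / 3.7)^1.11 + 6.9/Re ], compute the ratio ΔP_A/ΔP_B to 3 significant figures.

Pipe A: V = Q/A = 0.005722/0.009503 = 0.6021 m/s; Re = 5.278e+04; ε/D = 0.0145; Haaland → f = 0.04414; ΔP_A = f(L/D)(ρV²/2) = 4355 Pa.
Pipe B: V = Q/A = 0.005722/0.01815 = 0.3153 m/s; Re = 3.82e+04; ε/D = 9.21e-06; Haaland → f = 0.02205; ΔP_B = f(L/D)(ρV²/2) = 1206 Pa.
ΔP_A/ΔP_B = 4355/1206 = 3.61.

ΔP_A/ΔP_B ≈ 3.61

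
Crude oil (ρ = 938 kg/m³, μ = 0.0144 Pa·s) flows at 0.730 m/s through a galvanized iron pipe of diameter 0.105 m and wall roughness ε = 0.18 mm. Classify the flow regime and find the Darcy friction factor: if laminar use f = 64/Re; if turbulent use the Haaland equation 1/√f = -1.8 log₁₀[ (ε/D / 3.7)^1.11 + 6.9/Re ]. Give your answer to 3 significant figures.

Re = ρVD/μ = 938·0.73·0.105/0.0144 = 4993.
Re > 4000 → turbulent. ε/D = 0.00018/0.105 = 0.00171; Haaland: 1/√f = -1.8 log₁₀[0.000199 + 0.00138] = 5.042, so f = 0.03934.

f ≈ 0.0393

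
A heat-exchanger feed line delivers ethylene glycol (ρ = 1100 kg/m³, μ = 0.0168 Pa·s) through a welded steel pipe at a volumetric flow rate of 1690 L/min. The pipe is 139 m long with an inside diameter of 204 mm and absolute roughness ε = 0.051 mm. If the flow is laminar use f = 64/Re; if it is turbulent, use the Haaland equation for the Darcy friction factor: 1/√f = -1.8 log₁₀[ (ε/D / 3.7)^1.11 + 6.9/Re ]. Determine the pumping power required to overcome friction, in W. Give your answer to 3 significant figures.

P ≈ 235 W

Q = 1690 L/min = 1690/60000 = 0.02817 m³/s.
Cross-sectional area A = πD²/4 = π(0.204)²/4 = 0.03269 m²; mean velocity V = Q/A = 0.02817/0.03269 = 0.8618 m/s.
Reynolds number Re = ρVD/μ = 1100 · 0.8618 · 0.204 / 0.0168 = 1.151e+04.
Re > 4000 → turbulent. Relative roughness ε/D = 5.1e-05/0.204 = 0.00025. Haaland: 1/√f = -1.8 log₁₀[(0.00025/3.7)^1.11 + 6.9/1.151e+04] = -1.8 log₁₀[2.35e-05 + 0.000599] = 5.77, so f = 0.03004.
Darcy-Weisbach: ΔP = f(L/D)(ρV²/2) = 0.03004·(139/0.204)·(1100·0.8618²/2) = 0.03004·681.4·408.4 = 8359 Pa.
Pumping power P = QΔP = 0.02817·8359 = 235.5 W = 235 W.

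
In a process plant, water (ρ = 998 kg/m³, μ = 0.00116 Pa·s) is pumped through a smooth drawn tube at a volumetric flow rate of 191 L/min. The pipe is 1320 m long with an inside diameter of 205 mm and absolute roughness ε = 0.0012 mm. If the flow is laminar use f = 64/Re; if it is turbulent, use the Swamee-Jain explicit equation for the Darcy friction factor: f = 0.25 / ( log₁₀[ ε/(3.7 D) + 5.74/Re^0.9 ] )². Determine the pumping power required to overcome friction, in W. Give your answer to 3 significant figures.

Q = 191 L/min = 191/60000 = 0.003183 m³/s.
Cross-sectional area A = πD²/4 = π(0.205)²/4 = 0.03301 m²; mean velocity V = Q/A = 0.003183/0.03301 = 0.09645 m/s.
Reynolds number Re = ρVD/μ = 998 · 0.09645 · 0.205 / 0.00116 = 1.701e+04.
Re > 4000 → turbulent. Relative roughness ε/D = 1.2e-06/0.205 = 5.85e-06. Swamee-Jain: f = 0.25/(log₁₀[5.85e-06/3.7 + 5.74/1.701e+04^0.9])² = 0.25/(log₁₀[1.58e-06 + 0.000894])² = 0.25/(-3.048)² = 0.02691.
Darcy-Weisbach: ΔP = f(L/D)(ρV²/2) = 0.02691·(1320/0.205)·(998·0.09645²/2) = 0.02691·6439·4.642 = 804.3 Pa.
Pumping power P = QΔP = 0.003183·804.3 = 2.560 W = 2.56 W.

P ≈ 2.56 W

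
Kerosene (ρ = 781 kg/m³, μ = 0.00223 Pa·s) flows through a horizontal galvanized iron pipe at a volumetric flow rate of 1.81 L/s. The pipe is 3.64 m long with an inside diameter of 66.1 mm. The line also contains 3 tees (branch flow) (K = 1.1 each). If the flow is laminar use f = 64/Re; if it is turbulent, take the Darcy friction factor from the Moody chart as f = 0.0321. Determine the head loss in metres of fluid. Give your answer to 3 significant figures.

h_f ≈ 0.0719 m

Q = 1.81 L/s = 1.81/1000 = 0.00181 m³/s.
Cross-sectional area A = πD²/4 = π(0.0661)²/4 = 0.003432 m²; mean velocity V = Q/A = 0.00181/0.003432 = 0.5275 m/s.
Reynolds number Re = ρVD/μ = 781 · 0.5275 · 0.0661 / 0.00223 = 1.221e+04.
Re > 4000 → turbulent; use the Moody-chart value f = 0.0321.
Total minor-loss coefficient ΣK = 3·1.1 = 3.3.
ΔP = [f·L/D + ΣK]·(ρV²/2) = [0.0321·3.64/0.0661 + 3.3]·(781·0.5275²/2) = [1.768 + 3.3]·108.6 = 550.6 Pa.
Head loss h_f = ΔP/(ρg) = 550.6/(781·9.81) = 0.0719 m.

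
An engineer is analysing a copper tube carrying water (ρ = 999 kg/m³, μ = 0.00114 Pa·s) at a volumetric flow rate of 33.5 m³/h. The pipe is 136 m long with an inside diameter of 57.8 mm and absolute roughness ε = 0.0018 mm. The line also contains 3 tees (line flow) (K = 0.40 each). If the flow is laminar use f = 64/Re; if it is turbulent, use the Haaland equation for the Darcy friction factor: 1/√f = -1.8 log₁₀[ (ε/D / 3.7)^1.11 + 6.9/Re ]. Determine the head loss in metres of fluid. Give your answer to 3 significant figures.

Q = 33.5 m³/h = 33.5/3600 = 0.009306 m³/s.
Cross-sectional area A = πD²/4 = π(0.0578)²/4 = 0.002624 m²; mean velocity V = Q/A = 0.009306/0.002624 = 3.546 m/s.
Reynolds number Re = ρVD/μ = 999 · 3.546 · 0.0578 / 0.00114 = 1.796e+05.
Re > 4000 → turbulent. Relative roughness ε/D = 1.8e-06/0.0578 = 3.11e-05. Haaland: 1/√f = -1.8 log₁₀[(3.11e-05/3.7)^1.11 + 6.9/1.796e+05] = -1.8 log₁₀[2.33e-06 + 3.84e-05] = 7.902, so f = 0.01602.
Total minor-loss coefficient ΣK = 3·0.4 = 1.2.
ΔP = [f·L/D + ΣK]·(ρV²/2) = [0.01602·136/0.0578 + 1.2]·(999·3.546²/2) = [37.68 + 1.2]·6282 = 2.443e+05 Pa.
Head loss h_f = ΔP/(ρg) = 2.443e+05/(999·9.81) = 24.9 m.

h_f ≈ 24.9 m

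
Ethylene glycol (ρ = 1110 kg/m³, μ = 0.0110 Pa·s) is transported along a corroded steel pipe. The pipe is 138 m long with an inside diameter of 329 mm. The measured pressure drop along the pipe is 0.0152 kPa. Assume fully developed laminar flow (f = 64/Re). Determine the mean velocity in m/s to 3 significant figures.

V ≈ 0.0339 m/s

For laminar flow, f = 64/Re with Re = ρVD/μ, so Darcy-Weisbach reduces to ΔP = 32μLV/D². Solving for V: V = ΔP·D²/(32μL) = 15.2·(0.329)²/(32·0.011·138) = 0.03387 m/s.
Check: Re = ρVD/μ = 1110·0.03387·0.329/0.011 = 1124 < 2300, so the laminar assumption holds.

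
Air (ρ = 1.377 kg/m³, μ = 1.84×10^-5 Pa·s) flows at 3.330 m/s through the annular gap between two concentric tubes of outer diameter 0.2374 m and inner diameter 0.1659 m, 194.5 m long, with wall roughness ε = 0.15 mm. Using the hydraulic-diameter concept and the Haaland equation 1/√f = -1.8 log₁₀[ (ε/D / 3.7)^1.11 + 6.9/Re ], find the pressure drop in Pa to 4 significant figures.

Hydraulic diameter D_h = 4A/P = D_o - D_i = 0.2374 - 0.1659 = 0.0715 m.
Re = ρVD_h/μ = 1.377·3.33·0.0715/1.84e-05 = 1.782e+04.
ε/D_h = 0.00015/0.0715 = 0.0021; Haaland gives 1/√f = -1.8 log₁₀[0.000249+0.000387] = 5.753, so f = 0.03021.
ΔP = f(L/D_h)(ρV²/2) = 0.03021·194.5/0.0715·7.635 = 627.4 Pa.

ΔP ≈ 627.4 Pa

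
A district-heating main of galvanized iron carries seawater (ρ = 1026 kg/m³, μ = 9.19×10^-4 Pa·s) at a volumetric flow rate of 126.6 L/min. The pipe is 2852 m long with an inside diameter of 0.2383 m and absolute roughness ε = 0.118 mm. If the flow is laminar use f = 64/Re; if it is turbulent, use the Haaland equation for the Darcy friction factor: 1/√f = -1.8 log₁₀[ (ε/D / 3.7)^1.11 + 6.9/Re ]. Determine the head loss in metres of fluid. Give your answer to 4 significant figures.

h_f ≈ 0.04056 m

Q = 126.6 L/min = 126.6/60000 = 0.00211 m³/s.
Cross-sectional area A = πD²/4 = π(0.2383)²/4 = 0.0446 m²; mean velocity V = Q/A = 0.00211/0.0446 = 0.04731 m/s.
Reynolds number Re = ρVD/μ = 1026 · 0.04731 · 0.2383 / 0.000919 = 1.259e+04.
Re > 4000 → turbulent. Relative roughness ε/D = 0.000118/0.2383 = 0.000495. Haaland: 1/√f = -1.8 log₁₀[(0.000495/3.7)^1.11 + 6.9/1.259e+04] = -1.8 log₁₀[5.02e-05 + 0.000548] = 5.801, so f = 0.02971.
Darcy-Weisbach: ΔP = f(L/D)(ρV²/2) = 0.02971·(2852/0.2383)·(1026·0.04731²/2) = 0.02971·1.197e+04·1.148 = 408.3 Pa.
Head loss h_f = ΔP/(ρg) = 408.3/(1026·9.81) = 0.04056 m.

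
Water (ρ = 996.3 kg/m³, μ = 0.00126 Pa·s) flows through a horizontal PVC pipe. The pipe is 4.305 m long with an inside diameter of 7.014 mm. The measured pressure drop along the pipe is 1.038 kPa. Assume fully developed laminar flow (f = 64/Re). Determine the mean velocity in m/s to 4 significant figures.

V ≈ 0.2942 m/s

For laminar flow, f = 64/Re with Re = ρVD/μ, so Darcy-Weisbach reduces to ΔP = 32μLV/D². Solving for V: V = ΔP·D²/(32μL) = 1038·(0.007014)²/(32·0.00126·4.305) = 0.2942 m/s.
Check: Re = ρVD/μ = 996.3·0.2942·0.007014/0.00126 = 1632 < 2300, so the laminar assumption holds.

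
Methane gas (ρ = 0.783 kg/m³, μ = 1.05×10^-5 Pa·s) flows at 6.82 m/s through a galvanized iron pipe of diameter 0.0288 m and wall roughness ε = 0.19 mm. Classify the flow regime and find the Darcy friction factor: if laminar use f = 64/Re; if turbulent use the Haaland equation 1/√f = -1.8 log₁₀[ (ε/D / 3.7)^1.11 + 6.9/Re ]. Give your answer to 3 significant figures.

f ≈ 0.0376

Re = ρVD/μ = 0.783·6.82·0.0288/1.05e-05 = 1.465e+04.
Re > 4000 → turbulent. ε/D = 0.00019/0.0288 = 0.0066; Haaland: 1/√f = -1.8 log₁₀[0.000889 + 0.000471] = 5.16, so f = 0.03756.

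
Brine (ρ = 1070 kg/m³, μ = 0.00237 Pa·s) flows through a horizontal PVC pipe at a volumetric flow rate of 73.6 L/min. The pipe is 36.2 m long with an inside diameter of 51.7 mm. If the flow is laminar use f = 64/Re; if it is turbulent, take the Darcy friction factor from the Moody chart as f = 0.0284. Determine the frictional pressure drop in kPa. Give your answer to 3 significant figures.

ΔP ≈ 3.63 kPa

Q = 73.6 L/min = 73.6/60000 = 0.001227 m³/s.
Cross-sectional area A = πD²/4 = π(0.0517)²/4 = 0.002099 m²; mean velocity V = Q/A = 0.001227/0.002099 = 0.5843 m/s.
Reynolds number Re = ρVD/μ = 1070 · 0.5843 · 0.0517 / 0.00237 = 1.364e+04.
Re > 4000 → turbulent; use the Moody-chart value f = 0.0284.
Darcy-Weisbach: ΔP = f(L/D)(ρV²/2) = 0.0284·(36.2/0.0517)·(1070·0.5843²/2) = 0.0284·700.2·182.7 = 3632 Pa.
ΔP = 3632 Pa = 3.63 kPa.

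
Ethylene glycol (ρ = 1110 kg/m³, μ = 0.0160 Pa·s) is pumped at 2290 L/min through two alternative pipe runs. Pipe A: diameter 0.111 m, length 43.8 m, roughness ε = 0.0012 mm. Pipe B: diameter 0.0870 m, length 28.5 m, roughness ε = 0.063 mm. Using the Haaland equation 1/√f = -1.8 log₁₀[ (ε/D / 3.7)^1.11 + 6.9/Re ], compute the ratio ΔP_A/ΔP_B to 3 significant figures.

Pipe A: V = Q/A = 0.03817/0.009677 = 3.944 m/s; Re = 3.037e+04; ε/D = 1.08e-05; Haaland → f = 0.02327; ΔP_A = f(L/D)(ρV²/2) = 7.926e+04 Pa.
Pipe B: V = Q/A = 0.03817/0.005945 = 6.42 m/s; Re = 3.875e+04; ε/D = 0.000724; Haaland → f = 0.02389; ΔP_B = f(L/D)(ρV²/2) = 1.791e+05 Pa.
ΔP_A/ΔP_B = 7.926e+04/1.791e+05 = 0.443.

ΔP_A/ΔP_B ≈ 0.443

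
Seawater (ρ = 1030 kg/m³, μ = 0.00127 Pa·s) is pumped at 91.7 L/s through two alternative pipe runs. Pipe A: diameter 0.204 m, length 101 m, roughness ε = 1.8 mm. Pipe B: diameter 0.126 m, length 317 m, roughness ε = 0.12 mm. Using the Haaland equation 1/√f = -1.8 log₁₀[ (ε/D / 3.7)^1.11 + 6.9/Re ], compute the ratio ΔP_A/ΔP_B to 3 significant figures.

ΔP_A/ΔP_B ≈ 0.0529

Pipe A: V = Q/A = 0.0917/0.03269 = 2.806 m/s; Re = 4.642e+05; ε/D = 0.00882; Haaland → f = 0.03655; ΔP_A = f(L/D)(ρV²/2) = 7.336e+04 Pa.
Pipe B: V = Q/A = 0.0917/0.01247 = 7.354 m/s; Re = 7.515e+05; ε/D = 0.000952; Haaland → f = 0.01981; ΔP_B = f(L/D)(ρV²/2) = 1.388e+06 Pa.
ΔP_A/ΔP_B = 7.336e+04/1.388e+06 = 0.0529.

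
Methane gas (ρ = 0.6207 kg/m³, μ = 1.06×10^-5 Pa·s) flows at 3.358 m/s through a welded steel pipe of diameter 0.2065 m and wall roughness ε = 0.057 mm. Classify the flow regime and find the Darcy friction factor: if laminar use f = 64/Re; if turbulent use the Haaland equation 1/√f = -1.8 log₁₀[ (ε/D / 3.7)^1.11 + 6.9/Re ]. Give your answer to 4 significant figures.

Re = ρVD/μ = 0.6207·3.358·0.2065/1.06e-05 = 4.06e+04.
Re > 4000 → turbulent. ε/D = 5.7e-05/0.2065 = 0.000276; Haaland: 1/√f = -1.8 log₁₀[2.62e-05 + 0.00017] = 6.673, so f = 0.02246.

f ≈ 0.02246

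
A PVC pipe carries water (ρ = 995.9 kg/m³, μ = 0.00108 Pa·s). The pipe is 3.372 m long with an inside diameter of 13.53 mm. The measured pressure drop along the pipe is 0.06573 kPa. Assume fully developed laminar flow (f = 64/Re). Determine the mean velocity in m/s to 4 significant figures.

V ≈ 0.1033 m/s

For laminar flow, f = 64/Re with Re = ρVD/μ, so Darcy-Weisbach reduces to ΔP = 32μLV/D². Solving for V: V = ΔP·D²/(32μL) = 65.73·(0.01353)²/(32·0.00108·3.372) = 0.1033 m/s.
Check: Re = ρVD/μ = 995.9·0.1033·0.01353/0.00108 = 1288 < 2300, so the laminar assumption holds.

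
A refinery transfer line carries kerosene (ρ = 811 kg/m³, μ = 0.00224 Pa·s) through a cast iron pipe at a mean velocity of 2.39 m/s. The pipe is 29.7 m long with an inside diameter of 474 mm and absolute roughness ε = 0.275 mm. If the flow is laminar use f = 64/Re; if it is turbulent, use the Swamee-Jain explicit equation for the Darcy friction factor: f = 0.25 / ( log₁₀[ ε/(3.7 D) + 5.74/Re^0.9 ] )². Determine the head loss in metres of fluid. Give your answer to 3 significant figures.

Reynolds number Re = ρVD/μ = 811 · 2.39 · 0.474 / 0.00224 = 4.102e+05.
Re > 4000 → turbulent. Relative roughness ε/D = 0.000275/0.474 = 0.00058. Swamee-Jain: f = 0.25/(log₁₀[0.00058/3.7 + 5.74/4.102e+05^0.9])² = 0.25/(log₁₀[0.000157 + 5.1e-05])² = 0.25/(-3.682)² = 0.01844.
Darcy-Weisbach: ΔP = f(L/D)(ρV²/2) = 0.01844·(29.7/0.474)·(811·2.39²/2) = 0.01844·62.66·2316 = 2676 Pa.
Head loss h_f = ΔP/(ρg) = 2676/(811·9.81) = 0.336 m.

h_f ≈ 0.336 m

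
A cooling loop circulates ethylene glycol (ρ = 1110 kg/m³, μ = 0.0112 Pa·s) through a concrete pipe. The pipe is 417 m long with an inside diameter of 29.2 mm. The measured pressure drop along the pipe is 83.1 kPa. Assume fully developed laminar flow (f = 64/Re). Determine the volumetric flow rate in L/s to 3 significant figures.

For laminar flow, f = 64/Re with Re = ρVD/μ, so Darcy-Weisbach reduces to ΔP = 32μLV/D². Solving for V: V = ΔP·D²/(32μL) = 8.31e+04·(0.0292)²/(32·0.0112·417) = 0.4741 m/s.
Check: Re = ρVD/μ = 1110·0.4741·0.0292/0.0112 = 1372 < 2300, so the laminar assumption holds.
Q = V·A = 0.4741·(π/4·0.0292²) = 0.0003175 m³/s = 0.317 L/s.

Q ≈ 0.317 L/s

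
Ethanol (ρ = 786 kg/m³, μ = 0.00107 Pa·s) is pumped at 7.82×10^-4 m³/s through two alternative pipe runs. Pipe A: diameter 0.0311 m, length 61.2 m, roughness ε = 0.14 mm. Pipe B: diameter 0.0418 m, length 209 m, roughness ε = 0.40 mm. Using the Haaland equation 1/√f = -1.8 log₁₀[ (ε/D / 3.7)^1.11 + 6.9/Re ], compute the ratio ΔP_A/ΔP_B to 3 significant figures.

ΔP_A/ΔP_B ≈ 1.05

Pipe A: V = Q/A = 0.000782/0.0007596 = 1.029 m/s; Re = 2.352e+04; ε/D = 0.0045; Haaland → f = 0.033; ΔP_A = f(L/D)(ρV²/2) = 2.705e+04 Pa.
Pipe B: V = Q/A = 0.000782/0.001372 = 0.5699 m/s; Re = 1.75e+04; ε/D = 0.00957; Haaland → f = 0.04051; ΔP_B = f(L/D)(ρV²/2) = 2.585e+04 Pa.
ΔP_A/ΔP_B = 2.705e+04/2.585e+04 = 1.05.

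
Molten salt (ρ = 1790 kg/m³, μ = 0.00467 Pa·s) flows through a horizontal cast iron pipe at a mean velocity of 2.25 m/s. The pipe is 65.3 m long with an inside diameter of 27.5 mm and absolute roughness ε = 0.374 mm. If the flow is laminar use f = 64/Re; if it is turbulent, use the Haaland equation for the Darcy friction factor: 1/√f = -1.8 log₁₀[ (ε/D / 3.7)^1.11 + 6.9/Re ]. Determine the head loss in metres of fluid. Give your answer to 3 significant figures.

h_f ≈ 27.1 m

Reynolds number Re = ρVD/μ = 1790 · 2.25 · 0.0275 / 0.00467 = 2.372e+04.
Re > 4000 → turbulent. Relative roughness ε/D = 0.000374/0.0275 = 0.0136. Haaland: 1/√f = -1.8 log₁₀[(0.0136/3.7)^1.11 + 6.9/2.372e+04] = -1.8 log₁₀[0.00198 + 0.000291] = 4.757, so f = 0.04418.
Darcy-Weisbach: ΔP = f(L/D)(ρV²/2) = 0.04418·(65.3/0.0275)·(1790·2.25²/2) = 0.04418·2375·4531 = 4.754e+05 Pa.
Head loss h_f = ΔP/(ρg) = 4.754e+05/(1790·9.81) = 27.1 m.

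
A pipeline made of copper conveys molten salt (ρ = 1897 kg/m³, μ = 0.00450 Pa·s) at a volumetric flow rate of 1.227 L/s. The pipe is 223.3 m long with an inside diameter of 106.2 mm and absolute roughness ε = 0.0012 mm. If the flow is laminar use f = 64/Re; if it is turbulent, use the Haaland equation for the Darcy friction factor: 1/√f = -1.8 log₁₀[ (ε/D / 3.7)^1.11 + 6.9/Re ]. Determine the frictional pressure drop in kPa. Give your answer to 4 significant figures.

Q = 1.227 L/s = 1.227/1000 = 0.001227 m³/s.
Cross-sectional area A = πD²/4 = π(0.1062)²/4 = 0.008858 m²; mean velocity V = Q/A = 0.001227/0.008858 = 0.1385 m/s.
Reynolds number Re = ρVD/μ = 1897 · 0.1385 · 0.1062 / 0.0045 = 6201.
Re > 4000 → turbulent. Relative roughness ε/D = 1.2e-06/0.1062 = 1.13e-05. Haaland: 1/√f = -1.8 log₁₀[(1.13e-05/3.7)^1.11 + 6.9/6201] = -1.8 log₁₀[7.55e-07 + 0.00111] = 5.316, so f = 0.03539.
Darcy-Weisbach: ΔP = f(L/D)(ρV²/2) = 0.03539·(223.3/0.1062)·(1897·0.1385²/2) = 0.03539·2103·18.2 = 1354 Pa.
ΔP = 1354 Pa = 1.354 kPa.

ΔP ≈ 1.354 kPa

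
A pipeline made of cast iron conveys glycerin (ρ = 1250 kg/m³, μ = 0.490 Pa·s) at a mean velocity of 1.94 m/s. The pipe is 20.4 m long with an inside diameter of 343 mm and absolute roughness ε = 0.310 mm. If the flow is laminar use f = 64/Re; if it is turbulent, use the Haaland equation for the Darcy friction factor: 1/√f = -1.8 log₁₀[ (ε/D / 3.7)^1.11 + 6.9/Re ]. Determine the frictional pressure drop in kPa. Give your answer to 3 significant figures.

Reynolds number Re = ρVD/μ = 1250 · 1.94 · 0.343 / 0.49 = 1698.
Re < 2300 → laminar flow, so f = 64/Re = 64/1698 = 0.0377 (the turbulent correlation is not needed).
Darcy-Weisbach: ΔP = f(L/D)(ρV²/2) = 0.0377·(20.4/0.343)·(1250·1.94²/2) = 0.0377·59.48·2352 = 5275 Pa.
ΔP = 5275 Pa = 5.27 kPa.

ΔP ≈ 5.27 kPa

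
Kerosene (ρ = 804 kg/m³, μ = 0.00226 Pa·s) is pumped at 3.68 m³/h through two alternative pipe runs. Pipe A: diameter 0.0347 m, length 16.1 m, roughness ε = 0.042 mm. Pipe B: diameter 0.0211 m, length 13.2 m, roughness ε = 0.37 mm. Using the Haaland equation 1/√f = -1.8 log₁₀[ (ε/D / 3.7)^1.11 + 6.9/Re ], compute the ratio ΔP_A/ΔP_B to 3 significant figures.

Pipe A: V = Q/A = 0.001022/0.0009457 = 1.081 m/s; Re = 1.334e+04; ε/D = 0.00121; Haaland → f = 0.03042; ΔP_A = f(L/D)(ρV²/2) = 6629 Pa.
Pipe B: V = Q/A = 0.001022/0.0003497 = 2.923 m/s; Re = 2.194e+04; ε/D = 0.0175; Haaland → f = 0.04818; ΔP_B = f(L/D)(ρV²/2) = 1.036e+05 Pa.
ΔP_A/ΔP_B = 6629/1.036e+05 = 0.0640.

ΔP_A/ΔP_B ≈ 0.0640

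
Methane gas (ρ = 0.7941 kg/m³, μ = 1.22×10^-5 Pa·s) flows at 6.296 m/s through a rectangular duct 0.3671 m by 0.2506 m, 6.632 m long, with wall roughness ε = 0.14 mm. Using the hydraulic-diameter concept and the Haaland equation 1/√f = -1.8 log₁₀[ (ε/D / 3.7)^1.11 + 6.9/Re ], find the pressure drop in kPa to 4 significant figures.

ΔP ≈ 0.006816 kPa

Hydraulic diameter D_h = 4A/P = 4·(0.3671·0.2506)/(2·(0.3671+0.2506)) = 0.368/1.235 = 0.2979 m.
Re = ρVD_h/μ = 0.7941·6.296·0.2979/1.22e-05 = 1.221e+05.
ε/D_h = 0.00014/0.2979 = 0.00047; Haaland gives 1/√f = -1.8 log₁₀[4.74e-05+5.65e-05] = 7.17, so f = 0.01945.
ΔP = f(L/D_h)(ρV²/2) = 0.01945·6.632/0.2979·15.74 = 6.816 Pa.
ΔP = 0.006816 kPa.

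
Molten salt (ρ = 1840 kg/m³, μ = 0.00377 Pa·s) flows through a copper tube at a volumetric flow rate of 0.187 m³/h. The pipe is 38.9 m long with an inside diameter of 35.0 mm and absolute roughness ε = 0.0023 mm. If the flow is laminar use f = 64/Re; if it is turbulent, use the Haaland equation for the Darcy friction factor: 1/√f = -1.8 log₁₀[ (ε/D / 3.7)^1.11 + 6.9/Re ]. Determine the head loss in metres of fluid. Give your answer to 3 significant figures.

h_f ≈ 0.0115 m

Q = 0.187 m³/h = 0.187/3600 = 5.194e-05 m³/s.
Cross-sectional area A = πD²/4 = π(0.035)²/4 = 0.0009621 m²; mean velocity V = Q/A = 5.194e-05/0.0009621 = 0.05399 m/s.
Reynolds number Re = ρVD/μ = 1840 · 0.05399 · 0.035 / 0.00377 = 922.3.
Re < 2300 → laminar flow, so f = 64/Re = 64/922.3 = 0.06939 (the turbulent correlation is not needed).
Darcy-Weisbach: ΔP = f(L/D)(ρV²/2) = 0.06939·(38.9/0.035)·(1840·0.05399²/2) = 0.06939·1111·2.682 = 206.8 Pa.
Head loss h_f = ΔP/(ρg) = 206.8/(1840·9.81) = 0.0115 m.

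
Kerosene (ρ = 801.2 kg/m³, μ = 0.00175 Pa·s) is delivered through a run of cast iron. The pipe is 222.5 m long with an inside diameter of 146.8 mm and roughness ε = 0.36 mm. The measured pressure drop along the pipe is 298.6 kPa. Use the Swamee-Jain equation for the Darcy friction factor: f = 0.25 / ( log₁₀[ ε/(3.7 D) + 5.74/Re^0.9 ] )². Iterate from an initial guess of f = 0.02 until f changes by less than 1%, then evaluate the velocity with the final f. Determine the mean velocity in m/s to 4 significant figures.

Rearranging Darcy-Weisbach: V = √(2·ΔP·D/(f·L·ρ)). With ε/D = 0.00036/0.1468 = 0.00245, iterate starting from f = 0.02:
  f = 0.02 → V = √(2·2.986e+05·0.1468/(0.02·222.5·801.2)) = 4.959 m/s; Re = ρVD/μ = 3.333e+05; f → 0.02535
  f = 0.02535 → V = 4.404 m/s; Re = 2.96e+05; f → 0.02542
Converged (Δf/f < 1%). With the final f = 0.02542: V = √(2·2.986e+05·0.1468/(0.02542·222.5·801.2)) = 4.398 m/s.

V ≈ 4.398 m/s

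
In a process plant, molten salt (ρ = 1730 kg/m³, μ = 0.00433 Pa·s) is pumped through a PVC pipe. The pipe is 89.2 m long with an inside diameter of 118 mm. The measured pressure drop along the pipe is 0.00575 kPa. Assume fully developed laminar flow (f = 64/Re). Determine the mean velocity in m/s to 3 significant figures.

V ≈ 0.00648 m/s

For laminar flow, f = 64/Re with Re = ρVD/μ, so Darcy-Weisbach reduces to ΔP = 32μLV/D². Solving for V: V = ΔP·D²/(32μL) = 5.75·(0.118)²/(32·0.00433·89.2) = 0.006478 m/s.
Check: Re = ρVD/μ = 1730·0.006478·0.118/0.00433 = 305.4 < 2300, so the laminar assumption holds.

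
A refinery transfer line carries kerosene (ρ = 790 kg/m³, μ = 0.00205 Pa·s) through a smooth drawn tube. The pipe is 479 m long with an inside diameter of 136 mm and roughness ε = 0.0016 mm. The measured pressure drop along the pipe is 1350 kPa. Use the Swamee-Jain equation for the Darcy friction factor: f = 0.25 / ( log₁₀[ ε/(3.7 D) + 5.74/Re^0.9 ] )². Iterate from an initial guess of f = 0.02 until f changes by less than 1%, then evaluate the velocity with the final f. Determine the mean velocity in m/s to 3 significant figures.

V ≈ 8.46 m/s

Rearranging Darcy-Weisbach: V = √(2·ΔP·D/(f·L·ρ)). With ε/D = 1.6e-06/0.136 = 1.18e-05, iterate starting from f = 0.02:
  f = 0.02 → V = √(2·1.35e+06·0.136/(0.02·479·790)) = 6.966 m/s; Re = ρVD/μ = 3.651e+05; f → 0.01402
  f = 0.01402 → V = 8.321 m/s; Re = 4.361e+05; f → 0.01359
  f = 0.01359 → V = 8.45 m/s; Re = 4.429e+05; f → 0.01355
Converged (Δf/f < 1%). With the final f = 0.01355: V = √(2·1.35e+06·0.136/(0.01355·479·790)) = 8.461 m/s.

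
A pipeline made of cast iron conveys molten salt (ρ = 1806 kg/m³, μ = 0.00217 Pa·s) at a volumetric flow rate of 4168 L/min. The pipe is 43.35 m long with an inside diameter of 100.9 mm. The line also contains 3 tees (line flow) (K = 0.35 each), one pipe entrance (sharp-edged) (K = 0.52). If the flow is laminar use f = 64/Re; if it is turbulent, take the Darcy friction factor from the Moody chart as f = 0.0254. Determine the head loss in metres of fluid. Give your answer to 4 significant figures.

Q = 4168 L/min = 4168/60000 = 0.06947 m³/s.
Cross-sectional area A = πD²/4 = π(0.1009)²/4 = 0.007996 m²; mean velocity V = Q/A = 0.06947/0.007996 = 8.688 m/s.
Reynolds number Re = ρVD/μ = 1806 · 8.688 · 0.1009 / 0.00217 = 7.295e+05.
Re > 4000 → turbulent; use the Moody-chart value f = 0.0254.
Total minor-loss coefficient ΣK = 3·0.35 + 1·0.52 = 1.57.
ΔP = [f·L/D + ΣK]·(ρV²/2) = [0.0254·43.35/0.1009 + 1.57]·(1806·8.688²/2) = [10.91 + 1.57]·6.815e+04 = 8.508e+05 Pa.
Head loss h_f = ΔP/(ρg) = 8.508e+05/(1806·9.81) = 48.02 m.

h_f ≈ 48.02 m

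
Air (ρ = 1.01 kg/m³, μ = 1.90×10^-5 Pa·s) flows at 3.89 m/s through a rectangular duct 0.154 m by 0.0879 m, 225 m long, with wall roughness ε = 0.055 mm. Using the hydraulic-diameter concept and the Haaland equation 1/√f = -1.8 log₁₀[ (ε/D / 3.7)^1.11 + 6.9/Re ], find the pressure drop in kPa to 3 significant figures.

Hydraulic diameter D_h = 4A/P = 4·(0.154·0.0879)/(2·(0.154+0.0879)) = 0.05415/0.4838 = 0.1119 m.
Re = ρVD_h/μ = 1.01·3.89·0.1119/1.9e-05 = 2.314e+04.
ε/D_h = 5.5e-05/0.1119 = 0.000491; Haaland gives 1/√f = -1.8 log₁₀[4.98e-05+0.000298] = 6.225, so f = 0.0258.
ΔP = f(L/D_h)(ρV²/2) = 0.0258·225/0.1119·7.642 = 396.4 Pa.
ΔP = 0.396 kPa.

ΔP ≈ 0.396 kPa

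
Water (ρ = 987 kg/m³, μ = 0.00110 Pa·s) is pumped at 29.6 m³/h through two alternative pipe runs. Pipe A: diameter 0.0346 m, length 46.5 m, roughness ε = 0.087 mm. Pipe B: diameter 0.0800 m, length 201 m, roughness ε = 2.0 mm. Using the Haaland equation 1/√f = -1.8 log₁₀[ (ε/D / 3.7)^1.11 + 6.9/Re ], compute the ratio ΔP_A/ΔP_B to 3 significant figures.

ΔP_A/ΔP_B ≈ 7.28

Pipe A: V = Q/A = 0.008222/0.0009402 = 8.745 m/s; Re = 2.715e+05; ε/D = 0.00251; Haaland → f = 0.02547; ΔP_A = f(L/D)(ρV²/2) = 1.292e+06 Pa.
Pipe B: V = Q/A = 0.008222/0.005027 = 1.636 m/s; Re = 1.174e+05; ε/D = 0.025; Haaland → f = 0.05347; ΔP_B = f(L/D)(ρV²/2) = 1.774e+05 Pa.
ΔP_A/ΔP_B = 1.292e+06/1.774e+05 = 7.28.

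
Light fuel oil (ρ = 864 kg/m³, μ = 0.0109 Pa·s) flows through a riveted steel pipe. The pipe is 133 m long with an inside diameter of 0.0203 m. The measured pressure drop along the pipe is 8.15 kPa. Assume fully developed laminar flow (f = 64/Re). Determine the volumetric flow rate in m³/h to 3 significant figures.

Q ≈ 0.0844 m³/h

For laminar flow, f = 64/Re with Re = ρVD/μ, so Darcy-Weisbach reduces to ΔP = 32μLV/D². Solving for V: V = ΔP·D²/(32μL) = 8150·(0.0203)²/(32·0.0109·133) = 0.0724 m/s.
Check: Re = ρVD/μ = 864·0.0724·0.0203/0.0109 = 116.5 < 2300, so the laminar assumption holds.
Q = V·A = 0.0724·(π/4·0.0203²) = 2.343e-05 m³/s = 0.0844 m³/h.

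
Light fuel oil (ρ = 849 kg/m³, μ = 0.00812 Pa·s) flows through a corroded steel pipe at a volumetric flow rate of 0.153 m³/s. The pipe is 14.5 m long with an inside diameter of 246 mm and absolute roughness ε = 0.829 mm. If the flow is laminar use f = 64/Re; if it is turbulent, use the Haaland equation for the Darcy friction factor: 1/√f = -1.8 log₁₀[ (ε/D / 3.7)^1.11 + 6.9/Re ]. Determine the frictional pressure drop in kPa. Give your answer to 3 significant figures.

ΔP ≈ 7.36 kPa

Cross-sectional area A = πD²/4 = π(0.246)²/4 = 0.04753 m²; mean velocity V = Q/A = 0.153/0.04753 = 3.219 m/s.
Reynolds number Re = ρVD/μ = 849 · 3.219 · 0.246 / 0.00812 = 8.28e+04.
Re > 4000 → turbulent. Relative roughness ε/D = 0.000829/0.246 = 0.00337. Haaland: 1/√f = -1.8 log₁₀[(0.00337/3.7)^1.11 + 6.9/8.28e+04] = -1.8 log₁₀[0.000422 + 8.33e-05] = 5.934, so f = 0.0284.
Darcy-Weisbach: ΔP = f(L/D)(ρV²/2) = 0.0284·(14.5/0.246)·(849·3.219²/2) = 0.0284·58.94·4399 = 7363 Pa.
ΔP = 7363 Pa = 7.36 kPa.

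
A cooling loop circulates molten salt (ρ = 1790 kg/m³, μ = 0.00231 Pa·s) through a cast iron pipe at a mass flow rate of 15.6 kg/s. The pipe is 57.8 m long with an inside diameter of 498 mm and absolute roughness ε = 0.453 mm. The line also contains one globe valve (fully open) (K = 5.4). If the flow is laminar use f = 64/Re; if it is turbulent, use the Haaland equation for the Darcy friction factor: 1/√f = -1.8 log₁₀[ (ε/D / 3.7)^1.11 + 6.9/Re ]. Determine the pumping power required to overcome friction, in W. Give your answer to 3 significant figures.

A = πD²/4 = π(0.498)²/4 = 0.1948 m²; mean velocity V = ṁ/(ρA) = 15.6/(1790 · 0.1948) = 0.04474 m/s.
Reynolds number Re = ρVD/μ = 1790 · 0.04474 · 0.498 / 0.00231 = 1.727e+04.
Re > 4000 → turbulent. Relative roughness ε/D = 0.000453/0.498 = 0.00091. Haaland: 1/√f = -1.8 log₁₀[(0.00091/3.7)^1.11 + 6.9/1.727e+04] = -1.8 log₁₀[9.85e-05 + 0.0004] = 5.945, so f = 0.0283.
Total minor-loss coefficient ΣK = 1·5.4 = 5.4.
ΔP = [f·L/D + ΣK]·(ρV²/2) = [0.0283·57.8/0.498 + 5.4]·(1790·0.04474²/2) = [3.284 + 5.4]·1.792 = 15.56 Pa.
Q = ṁ/ρ = 15.6/1790 = 0.008715 m³/s.
Pumping power P = QΔP = 0.008715·15.56 = 0.1356 W = 0.136 W.

P ≈ 0.136 W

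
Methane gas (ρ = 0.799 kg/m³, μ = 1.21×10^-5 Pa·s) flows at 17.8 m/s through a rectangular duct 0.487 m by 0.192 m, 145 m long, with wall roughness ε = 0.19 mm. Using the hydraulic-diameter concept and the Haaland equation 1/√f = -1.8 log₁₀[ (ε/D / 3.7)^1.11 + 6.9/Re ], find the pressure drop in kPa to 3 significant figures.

ΔP ≈ 1.27 kPa

Hydraulic diameter D_h = 4A/P = 4·(0.487·0.192)/(2·(0.487+0.192)) = 0.374/1.358 = 0.2754 m.
Re = ρVD_h/μ = 0.799·17.8·0.2754/1.21e-05 = 3.237e+05.
ε/D_h = 0.00019/0.2754 = 0.00069; Haaland gives 1/√f = -1.8 log₁₀[7.25e-05+2.13e-05] = 7.25, so f = 0.01903.
ΔP = f(L/D_h)(ρV²/2) = 0.01903·145/0.2754·126.6 = 1268 Pa.
ΔP = 1.27 kPa.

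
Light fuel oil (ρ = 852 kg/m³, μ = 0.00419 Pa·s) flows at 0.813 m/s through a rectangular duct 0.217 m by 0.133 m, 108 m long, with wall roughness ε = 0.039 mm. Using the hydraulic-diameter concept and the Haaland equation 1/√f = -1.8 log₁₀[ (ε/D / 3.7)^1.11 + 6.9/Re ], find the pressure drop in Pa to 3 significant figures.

ΔP ≈ 4490 Pa

Hydraulic diameter D_h = 4A/P = 4·(0.217·0.133)/(2·(0.217+0.133)) = 0.1154/0.7 = 0.1649 m.
Re = ρVD_h/μ = 852·0.813·0.1649/0.00419 = 2.726e+04.
ε/D_h = 3.9e-05/0.1649 = 0.000236; Haaland gives 1/√f = -1.8 log₁₀[2.21e-05+0.000253] = 6.409, so f = 0.02435.
ΔP = f(L/D_h)(ρV²/2) = 0.02435·108/0.1649·281.6 = 4490 Pa.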